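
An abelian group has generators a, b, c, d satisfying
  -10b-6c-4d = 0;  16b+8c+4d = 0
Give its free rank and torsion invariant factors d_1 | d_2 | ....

rank_ℚ(R)=2; free=4−2=2
SNF(R) diag = [2, 4] → torsion [2, 4]

Answer: M ≅ ℤ^2 ⊕ ℤ/2 ⊕ ℤ/4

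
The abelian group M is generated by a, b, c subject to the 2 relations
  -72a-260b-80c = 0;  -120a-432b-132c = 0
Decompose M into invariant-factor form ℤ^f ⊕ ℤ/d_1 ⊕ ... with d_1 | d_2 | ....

Answer: M ≅ ℤ^1 ⊕ ℤ/4 ⊕ ℤ/12

Derivation:
rank_ℚ(R)=2; free=3−2=1
SNF(R) diag = [4, 12] → torsion [4, 12]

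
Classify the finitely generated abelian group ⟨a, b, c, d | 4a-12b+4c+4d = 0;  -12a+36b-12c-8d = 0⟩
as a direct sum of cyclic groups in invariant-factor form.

rank_ℚ(R)=2; free=4−2=2
SNF(R) diag = [4, 4] → torsion [4, 4]

Answer: M ≅ ℤ^2 ⊕ ℤ/4 ⊕ ℤ/4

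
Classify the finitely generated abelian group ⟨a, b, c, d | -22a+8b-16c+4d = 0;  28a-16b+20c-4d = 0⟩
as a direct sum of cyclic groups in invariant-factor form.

Answer: M ≅ ℤ^2 ⊕ ℤ/2 ⊕ ℤ/4

Derivation:
rank_ℚ(R)=2; free=4−2=2
SNF(R) diag = [2, 4] → torsion [2, 4]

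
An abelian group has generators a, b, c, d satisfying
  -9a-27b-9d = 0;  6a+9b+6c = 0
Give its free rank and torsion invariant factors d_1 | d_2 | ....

rank_ℚ(R)=2; free=4−2=2
SNF(R) diag = [3, 9] → torsion [3, 9]

Answer: M ≅ ℤ^2 ⊕ ℤ/3 ⊕ ℤ/9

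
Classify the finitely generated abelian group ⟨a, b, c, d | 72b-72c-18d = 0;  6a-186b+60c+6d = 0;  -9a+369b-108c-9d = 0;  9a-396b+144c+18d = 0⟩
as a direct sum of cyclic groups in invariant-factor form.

Answer: M ≅ ℤ/3 ⊕ ℤ/9 ⊕ ℤ/18 ⊕ ℤ/36

Derivation:
rank_ℚ(R)=4; free=4−4=0
SNF(R) diag = [3, 9, 18, 36] → torsion [3, 9, 18, 36]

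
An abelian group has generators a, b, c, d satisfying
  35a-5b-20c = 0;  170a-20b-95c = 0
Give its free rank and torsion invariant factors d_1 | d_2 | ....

rank_ℚ(R)=2; free=4−2=2
SNF(R) diag = [5, 15] → torsion [5, 15]

Answer: M ≅ ℤ^2 ⊕ ℤ/5 ⊕ ℤ/15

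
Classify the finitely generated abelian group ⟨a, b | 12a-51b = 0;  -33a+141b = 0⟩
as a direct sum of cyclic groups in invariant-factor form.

Answer: M ≅ ℤ/3 ⊕ ℤ/3

Derivation:
rank_ℚ(R)=2; free=2−2=0
SNF(R) diag = [3, 3] → torsion [3, 3]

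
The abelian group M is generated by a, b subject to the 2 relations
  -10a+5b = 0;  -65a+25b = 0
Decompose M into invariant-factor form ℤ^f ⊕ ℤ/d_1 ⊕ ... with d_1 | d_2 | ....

rank_ℚ(R)=2; free=2−2=0
SNF(R) diag = [5, 15] → torsion [5, 15]

Answer: M ≅ ℤ/5 ⊕ ℤ/15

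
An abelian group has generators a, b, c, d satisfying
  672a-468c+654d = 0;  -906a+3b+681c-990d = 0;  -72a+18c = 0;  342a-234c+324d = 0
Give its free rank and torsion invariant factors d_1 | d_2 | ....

rank_ℚ(R)=4; free=4−4=0
SNF(R) diag = [3, 6, 18, 54] → torsion [3, 6, 18, 54]

Answer: M ≅ ℤ/3 ⊕ ℤ/6 ⊕ ℤ/18 ⊕ ℤ/54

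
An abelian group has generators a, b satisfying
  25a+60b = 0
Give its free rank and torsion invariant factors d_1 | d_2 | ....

rank_ℚ(R)=1; free=2−1=1
SNF(R) diag = [5] → torsion [5]

Answer: M ≅ ℤ^1 ⊕ ℤ/5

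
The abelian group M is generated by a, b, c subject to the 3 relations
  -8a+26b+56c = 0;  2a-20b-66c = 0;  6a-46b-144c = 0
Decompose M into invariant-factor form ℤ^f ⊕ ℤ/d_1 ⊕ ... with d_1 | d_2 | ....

rank_ℚ(R)=3; free=3−3=0
SNF(R) diag = [2, 2, 2] → torsion [2, 2, 2]

Answer: M ≅ ℤ/2 ⊕ ℤ/2 ⊕ ℤ/2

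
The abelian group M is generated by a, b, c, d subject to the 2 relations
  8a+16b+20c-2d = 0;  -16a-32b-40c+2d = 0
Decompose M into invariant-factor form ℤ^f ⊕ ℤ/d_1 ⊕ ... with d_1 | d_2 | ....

Answer: M ≅ ℤ^2 ⊕ ℤ/2 ⊕ ℤ/4

Derivation:
rank_ℚ(R)=2; free=4−2=2
SNF(R) diag = [2, 4] → torsion [2, 4]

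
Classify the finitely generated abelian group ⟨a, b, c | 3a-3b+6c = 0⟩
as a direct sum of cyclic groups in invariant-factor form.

Answer: M ≅ ℤ^2 ⊕ ℤ/3

Derivation:
rank_ℚ(R)=1; free=3−1=2
SNF(R) diag = [3] → torsion [3]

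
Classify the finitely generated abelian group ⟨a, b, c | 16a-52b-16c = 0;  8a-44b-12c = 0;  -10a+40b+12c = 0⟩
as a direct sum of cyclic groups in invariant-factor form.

rank_ℚ(R)=3; free=3−3=0
SNF(R) diag = [2, 4, 12] → torsion [2, 4, 12]

Answer: M ≅ ℤ/2 ⊕ ℤ/4 ⊕ ℤ/12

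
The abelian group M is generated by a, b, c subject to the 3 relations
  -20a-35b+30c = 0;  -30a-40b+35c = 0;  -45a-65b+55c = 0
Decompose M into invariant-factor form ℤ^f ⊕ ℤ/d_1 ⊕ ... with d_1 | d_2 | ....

Answer: M ≅ ℤ/5 ⊕ ℤ/5 ⊕ ℤ/15

Derivation:
rank_ℚ(R)=3; free=3−3=0
SNF(R) diag = [5, 5, 15] → torsion [5, 5, 15]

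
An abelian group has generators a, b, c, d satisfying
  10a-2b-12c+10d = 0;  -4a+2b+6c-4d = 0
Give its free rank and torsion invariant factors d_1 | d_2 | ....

rank_ℚ(R)=2; free=4−2=2
SNF(R) diag = [2, 6] → torsion [2, 6]

Answer: M ≅ ℤ^2 ⊕ ℤ/2 ⊕ ℤ/6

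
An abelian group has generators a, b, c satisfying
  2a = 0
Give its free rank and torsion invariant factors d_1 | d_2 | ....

Answer: M ≅ ℤ^2 ⊕ ℤ/2

Derivation:
rank_ℚ(R)=1; free=3−1=2
SNF(R) diag = [2] → torsion [2]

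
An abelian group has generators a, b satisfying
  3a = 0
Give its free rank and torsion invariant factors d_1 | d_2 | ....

rank_ℚ(R)=1; free=2−1=1
SNF(R) diag = [3] → torsion [3]

Answer: M ≅ ℤ^1 ⊕ ℤ/3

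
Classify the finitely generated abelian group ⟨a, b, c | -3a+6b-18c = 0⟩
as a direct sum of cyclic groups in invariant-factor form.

Answer: M ≅ ℤ^2 ⊕ ℤ/3

Derivation:
rank_ℚ(R)=1; free=3−1=2
SNF(R) diag = [3] → torsion [3]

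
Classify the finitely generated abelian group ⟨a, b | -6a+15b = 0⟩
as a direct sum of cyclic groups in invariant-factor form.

rank_ℚ(R)=1; free=2−1=1
SNF(R) diag = [3] → torsion [3]

Answer: M ≅ ℤ^1 ⊕ ℤ/3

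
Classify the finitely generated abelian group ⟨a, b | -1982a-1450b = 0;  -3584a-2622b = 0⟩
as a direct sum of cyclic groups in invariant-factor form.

Answer: M ≅ ℤ/2 ⊕ ℤ/2

Derivation:
rank_ℚ(R)=2; free=2−2=0
SNF(R) diag = [2, 2] → torsion [2, 2]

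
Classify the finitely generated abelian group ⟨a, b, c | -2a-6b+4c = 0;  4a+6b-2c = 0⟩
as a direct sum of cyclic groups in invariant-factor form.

rank_ℚ(R)=2; free=3−2=1
SNF(R) diag = [2, 6] → torsion [2, 6]

Answer: M ≅ ℤ^1 ⊕ ℤ/2 ⊕ ℤ/6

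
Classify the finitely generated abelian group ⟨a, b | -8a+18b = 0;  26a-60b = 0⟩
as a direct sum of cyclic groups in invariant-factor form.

Answer: M ≅ ℤ/2 ⊕ ℤ/6

Derivation:
rank_ℚ(R)=2; free=2−2=0
SNF(R) diag = [2, 6] → torsion [2, 6]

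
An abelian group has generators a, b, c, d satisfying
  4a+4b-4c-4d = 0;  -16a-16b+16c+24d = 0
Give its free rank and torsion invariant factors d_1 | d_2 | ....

Answer: M ≅ ℤ^2 ⊕ ℤ/4 ⊕ ℤ/8

Derivation:
rank_ℚ(R)=2; free=4−2=2
SNF(R) diag = [4, 8] → torsion [4, 8]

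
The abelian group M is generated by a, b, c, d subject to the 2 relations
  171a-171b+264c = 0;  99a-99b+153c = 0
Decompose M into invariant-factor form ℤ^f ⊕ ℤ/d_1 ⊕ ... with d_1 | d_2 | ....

Answer: M ≅ ℤ^2 ⊕ ℤ/3 ⊕ ℤ/9

Derivation:
rank_ℚ(R)=2; free=4−2=2
SNF(R) diag = [3, 9] → torsion [3, 9]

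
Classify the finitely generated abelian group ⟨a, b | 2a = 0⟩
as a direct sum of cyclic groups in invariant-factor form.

rank_ℚ(R)=1; free=2−1=1
SNF(R) diag = [2] → torsion [2]

Answer: M ≅ ℤ^1 ⊕ ℤ/2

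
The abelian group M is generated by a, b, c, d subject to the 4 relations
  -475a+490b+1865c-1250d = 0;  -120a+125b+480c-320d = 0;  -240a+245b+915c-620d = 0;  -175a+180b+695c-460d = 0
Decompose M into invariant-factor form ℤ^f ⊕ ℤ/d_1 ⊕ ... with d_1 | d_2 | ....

Answer: M ≅ ℤ/5 ⊕ ℤ/5 ⊕ ℤ/15 ⊕ ℤ/30

Derivation:
rank_ℚ(R)=4; free=4−4=0
SNF(R) diag = [5, 5, 15, 30] → torsion [5, 5, 15, 30]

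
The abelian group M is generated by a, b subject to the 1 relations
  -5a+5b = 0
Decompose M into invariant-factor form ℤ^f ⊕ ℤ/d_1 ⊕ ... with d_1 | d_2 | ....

Answer: M ≅ ℤ^1 ⊕ ℤ/5

Derivation:
rank_ℚ(R)=1; free=2−1=1
SNF(R) diag = [5] → torsion [5]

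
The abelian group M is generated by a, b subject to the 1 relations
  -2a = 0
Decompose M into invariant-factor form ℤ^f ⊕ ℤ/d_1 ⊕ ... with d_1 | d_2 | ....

rank_ℚ(R)=1; free=2−1=1
SNF(R) diag = [2] → torsion [2]

Answer: M ≅ ℤ^1 ⊕ ℤ/2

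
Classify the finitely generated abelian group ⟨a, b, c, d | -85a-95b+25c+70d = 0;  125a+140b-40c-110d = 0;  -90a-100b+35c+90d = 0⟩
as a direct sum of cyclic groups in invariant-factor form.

rank_ℚ(R)=3; free=4−3=1
SNF(R) diag = [5, 5, 15] → torsion [5, 5, 15]

Answer: M ≅ ℤ^1 ⊕ ℤ/5 ⊕ ℤ/5 ⊕ ℤ/15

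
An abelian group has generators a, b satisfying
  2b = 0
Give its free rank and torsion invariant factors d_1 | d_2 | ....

Answer: M ≅ ℤ^1 ⊕ ℤ/2

Derivation:
rank_ℚ(R)=1; free=2−1=1
SNF(R) diag = [2] → torsion [2]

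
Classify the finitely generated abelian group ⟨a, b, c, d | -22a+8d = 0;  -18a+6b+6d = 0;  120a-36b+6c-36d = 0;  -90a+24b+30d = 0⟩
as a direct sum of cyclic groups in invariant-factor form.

rank_ℚ(R)=4; free=4−4=0
SNF(R) diag = [2, 6, 6, 6] → torsion [2, 6, 6, 6]

Answer: M ≅ ℤ/2 ⊕ ℤ/6 ⊕ ℤ/6 ⊕ ℤ/6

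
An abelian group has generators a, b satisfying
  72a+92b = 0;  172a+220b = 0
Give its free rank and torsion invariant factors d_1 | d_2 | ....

Answer: M ≅ ℤ/4 ⊕ ℤ/4

Derivation:
rank_ℚ(R)=2; free=2−2=0
SNF(R) diag = [4, 4] → torsion [4, 4]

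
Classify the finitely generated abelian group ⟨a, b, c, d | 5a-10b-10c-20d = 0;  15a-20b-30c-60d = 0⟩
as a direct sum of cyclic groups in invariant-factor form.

rank_ℚ(R)=2; free=4−2=2
SNF(R) diag = [5, 10] → torsion [5, 10]

Answer: M ≅ ℤ^2 ⊕ ℤ/5 ⊕ ℤ/10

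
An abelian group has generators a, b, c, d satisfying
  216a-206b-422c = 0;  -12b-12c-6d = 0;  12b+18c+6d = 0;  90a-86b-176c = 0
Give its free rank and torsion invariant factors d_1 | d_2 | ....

rank_ℚ(R)=4; free=4−4=0
SNF(R) diag = [2, 6, 6, 18] → torsion [2, 6, 6, 18]

Answer: M ≅ ℤ/2 ⊕ ℤ/6 ⊕ ℤ/6 ⊕ ℤ/18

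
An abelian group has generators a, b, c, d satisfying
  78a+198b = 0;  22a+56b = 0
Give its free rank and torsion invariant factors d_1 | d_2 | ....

rank_ℚ(R)=2; free=4−2=2
SNF(R) diag = [2, 6] → torsion [2, 6]

Answer: M ≅ ℤ^2 ⊕ ℤ/2 ⊕ ℤ/6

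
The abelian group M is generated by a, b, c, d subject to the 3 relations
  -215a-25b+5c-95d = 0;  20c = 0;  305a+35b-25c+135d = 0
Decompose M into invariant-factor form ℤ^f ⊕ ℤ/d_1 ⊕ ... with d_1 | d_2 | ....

Answer: M ≅ ℤ^1 ⊕ ℤ/5 ⊕ ℤ/10 ⊕ ℤ/20

Derivation:
rank_ℚ(R)=3; free=4−3=1
SNF(R) diag = [5, 10, 20] → torsion [5, 10, 20]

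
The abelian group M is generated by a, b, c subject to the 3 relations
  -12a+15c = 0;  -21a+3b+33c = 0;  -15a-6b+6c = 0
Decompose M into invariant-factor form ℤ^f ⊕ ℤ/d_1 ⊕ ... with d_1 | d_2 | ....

Answer: M ≅ ℤ/3 ⊕ ℤ/3 ⊕ ℤ/3

Derivation:
rank_ℚ(R)=3; free=3−3=0
SNF(R) diag = [3, 3, 3] → torsion [3, 3, 3]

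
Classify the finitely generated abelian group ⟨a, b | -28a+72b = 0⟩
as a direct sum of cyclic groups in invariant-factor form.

rank_ℚ(R)=1; free=2−1=1
SNF(R) diag = [4] → torsion [4]

Answer: M ≅ ℤ^1 ⊕ ℤ/4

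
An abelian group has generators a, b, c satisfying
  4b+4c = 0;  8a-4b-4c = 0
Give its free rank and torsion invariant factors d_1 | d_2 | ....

rank_ℚ(R)=2; free=3−2=1
SNF(R) diag = [4, 8] → torsion [4, 8]

Answer: M ≅ ℤ^1 ⊕ ℤ/4 ⊕ ℤ/8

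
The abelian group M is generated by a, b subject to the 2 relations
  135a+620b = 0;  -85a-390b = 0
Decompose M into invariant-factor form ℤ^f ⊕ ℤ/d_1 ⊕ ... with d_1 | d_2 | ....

Answer: M ≅ ℤ/5 ⊕ ℤ/10

Derivation:
rank_ℚ(R)=2; free=2−2=0
SNF(R) diag = [5, 10] → torsion [5, 10]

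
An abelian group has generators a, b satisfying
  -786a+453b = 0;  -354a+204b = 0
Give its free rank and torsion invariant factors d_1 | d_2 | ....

Answer: M ≅ ℤ/3 ⊕ ℤ/6

Derivation:
rank_ℚ(R)=2; free=2−2=0
SNF(R) diag = [3, 6] → torsion [3, 6]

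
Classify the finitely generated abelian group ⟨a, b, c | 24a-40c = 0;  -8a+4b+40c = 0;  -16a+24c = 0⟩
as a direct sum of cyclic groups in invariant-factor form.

rank_ℚ(R)=3; free=3−3=0
SNF(R) diag = [4, 8, 8] → torsion [4, 8, 8]

Answer: M ≅ ℤ/4 ⊕ ℤ/8 ⊕ ℤ/8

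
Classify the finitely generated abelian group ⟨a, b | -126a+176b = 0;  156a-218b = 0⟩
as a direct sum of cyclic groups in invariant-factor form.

rank_ℚ(R)=2; free=2−2=0
SNF(R) diag = [2, 6] → torsion [2, 6]

Answer: M ≅ ℤ/2 ⊕ ℤ/6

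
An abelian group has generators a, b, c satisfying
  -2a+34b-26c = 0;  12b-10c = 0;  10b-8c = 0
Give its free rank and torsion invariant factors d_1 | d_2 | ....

rank_ℚ(R)=3; free=3−3=0
SNF(R) diag = [2, 2, 2] → torsion [2, 2, 2]

Answer: M ≅ ℤ/2 ⊕ ℤ/2 ⊕ ℤ/2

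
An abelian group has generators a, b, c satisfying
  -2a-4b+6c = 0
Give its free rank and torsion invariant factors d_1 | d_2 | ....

Answer: M ≅ ℤ^2 ⊕ ℤ/2

Derivation:
rank_ℚ(R)=1; free=3−1=2
SNF(R) diag = [2] → torsion [2]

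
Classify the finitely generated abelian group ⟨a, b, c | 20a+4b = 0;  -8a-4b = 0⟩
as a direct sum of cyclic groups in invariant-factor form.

Answer: M ≅ ℤ^1 ⊕ ℤ/4 ⊕ ℤ/12

Derivation:
rank_ℚ(R)=2; free=3−2=1
SNF(R) diag = [4, 12] → torsion [4, 12]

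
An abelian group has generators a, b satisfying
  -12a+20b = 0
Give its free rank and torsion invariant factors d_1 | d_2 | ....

rank_ℚ(R)=1; free=2−1=1
SNF(R) diag = [4] → torsion [4]

Answer: M ≅ ℤ^1 ⊕ ℤ/4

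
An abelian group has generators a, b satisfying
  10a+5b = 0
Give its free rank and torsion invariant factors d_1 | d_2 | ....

Answer: M ≅ ℤ^1 ⊕ ℤ/5

Derivation:
rank_ℚ(R)=1; free=2−1=1
SNF(R) diag = [5] → torsion [5]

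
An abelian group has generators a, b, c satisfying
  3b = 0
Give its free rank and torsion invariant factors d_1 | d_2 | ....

Answer: M ≅ ℤ^2 ⊕ ℤ/3

Derivation:
rank_ℚ(R)=1; free=3−1=2
SNF(R) diag = [3] → torsion [3]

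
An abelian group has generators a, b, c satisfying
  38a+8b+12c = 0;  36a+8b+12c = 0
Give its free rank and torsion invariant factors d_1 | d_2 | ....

Answer: M ≅ ℤ^1 ⊕ ℤ/2 ⊕ ℤ/4

Derivation:
rank_ℚ(R)=2; free=3−2=1
SNF(R) diag = [2, 4] → torsion [2, 4]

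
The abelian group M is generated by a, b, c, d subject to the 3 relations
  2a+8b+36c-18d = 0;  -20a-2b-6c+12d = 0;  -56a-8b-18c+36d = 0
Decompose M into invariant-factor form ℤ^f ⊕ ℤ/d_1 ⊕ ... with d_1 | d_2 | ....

Answer: M ≅ ℤ^1 ⊕ ℤ/2 ⊕ ℤ/6 ⊕ ℤ/18

Derivation:
rank_ℚ(R)=3; free=4−3=1
SNF(R) diag = [2, 6, 18] → torsion [2, 6, 18]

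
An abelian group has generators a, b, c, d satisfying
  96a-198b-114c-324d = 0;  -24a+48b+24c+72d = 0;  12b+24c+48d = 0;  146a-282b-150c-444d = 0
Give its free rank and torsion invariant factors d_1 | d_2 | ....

Answer: M ≅ ℤ/2 ⊕ ℤ/6 ⊕ ℤ/12 ⊕ ℤ/24

Derivation:
rank_ℚ(R)=4; free=4−4=0
SNF(R) diag = [2, 6, 12, 24] → torsion [2, 6, 12, 24]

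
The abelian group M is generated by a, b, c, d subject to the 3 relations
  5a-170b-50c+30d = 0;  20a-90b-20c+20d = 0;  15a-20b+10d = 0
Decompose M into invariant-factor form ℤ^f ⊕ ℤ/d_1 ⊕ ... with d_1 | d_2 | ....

rank_ℚ(R)=3; free=4−3=1
SNF(R) diag = [5, 10, 30] → torsion [5, 10, 30]

Answer: M ≅ ℤ^1 ⊕ ℤ/5 ⊕ ℤ/10 ⊕ ℤ/30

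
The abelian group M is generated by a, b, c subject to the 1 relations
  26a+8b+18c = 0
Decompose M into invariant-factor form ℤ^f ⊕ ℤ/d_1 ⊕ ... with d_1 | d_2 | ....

Answer: M ≅ ℤ^2 ⊕ ℤ/2

Derivation:
rank_ℚ(R)=1; free=3−1=2
SNF(R) diag = [2] → torsion [2]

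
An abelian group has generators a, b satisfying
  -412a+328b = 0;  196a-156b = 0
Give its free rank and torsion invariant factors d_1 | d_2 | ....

rank_ℚ(R)=2; free=2−2=0
SNF(R) diag = [4, 4] → torsion [4, 4]

Answer: M ≅ ℤ/4 ⊕ ℤ/4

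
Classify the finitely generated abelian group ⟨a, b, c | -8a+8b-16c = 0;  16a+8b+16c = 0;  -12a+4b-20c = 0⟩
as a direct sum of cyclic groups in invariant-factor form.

rank_ℚ(R)=3; free=3−3=0
SNF(R) diag = [4, 8, 8] → torsion [4, 8, 8]

Answer: M ≅ ℤ/4 ⊕ ℤ/8 ⊕ ℤ/8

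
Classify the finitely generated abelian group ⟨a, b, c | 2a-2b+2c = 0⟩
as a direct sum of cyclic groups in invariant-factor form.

Answer: M ≅ ℤ^2 ⊕ ℤ/2

Derivation:
rank_ℚ(R)=1; free=3−1=2
SNF(R) diag = [2] → torsion [2]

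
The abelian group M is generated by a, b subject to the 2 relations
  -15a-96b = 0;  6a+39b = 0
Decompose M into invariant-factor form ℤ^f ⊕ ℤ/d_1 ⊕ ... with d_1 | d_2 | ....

rank_ℚ(R)=2; free=2−2=0
SNF(R) diag = [3, 3] → torsion [3, 3]

Answer: M ≅ ℤ/3 ⊕ ℤ/3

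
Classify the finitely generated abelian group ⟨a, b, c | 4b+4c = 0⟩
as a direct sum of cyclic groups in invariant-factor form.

Answer: M ≅ ℤ^2 ⊕ ℤ/4

Derivation:
rank_ℚ(R)=1; free=3−1=2
SNF(R) diag = [4] → torsion [4]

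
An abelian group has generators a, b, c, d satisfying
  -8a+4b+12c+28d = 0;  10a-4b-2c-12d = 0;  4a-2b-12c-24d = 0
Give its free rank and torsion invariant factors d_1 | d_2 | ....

rank_ℚ(R)=3; free=4−3=1
SNF(R) diag = [2, 2, 4] → torsion [2, 2, 4]

Answer: M ≅ ℤ^1 ⊕ ℤ/2 ⊕ ℤ/2 ⊕ ℤ/4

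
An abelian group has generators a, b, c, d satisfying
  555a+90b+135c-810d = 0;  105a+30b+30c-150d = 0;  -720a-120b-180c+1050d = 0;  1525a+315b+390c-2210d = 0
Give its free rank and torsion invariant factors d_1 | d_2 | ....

rank_ℚ(R)=4; free=4−4=0
SNF(R) diag = [5, 15, 15, 30] → torsion [5, 15, 15, 30]

Answer: M ≅ ℤ/5 ⊕ ℤ/15 ⊕ ℤ/15 ⊕ ℤ/30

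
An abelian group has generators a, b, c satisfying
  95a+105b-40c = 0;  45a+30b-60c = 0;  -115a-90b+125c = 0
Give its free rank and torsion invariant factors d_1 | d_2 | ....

rank_ℚ(R)=3; free=3−3=0
SNF(R) diag = [5, 15, 15] → torsion [5, 15, 15]

Answer: M ≅ ℤ/5 ⊕ ℤ/15 ⊕ ℤ/15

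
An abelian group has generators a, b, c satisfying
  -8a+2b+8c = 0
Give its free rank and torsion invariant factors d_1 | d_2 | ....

rank_ℚ(R)=1; free=3−1=2
SNF(R) diag = [2] → torsion [2]

Answer: M ≅ ℤ^2 ⊕ ℤ/2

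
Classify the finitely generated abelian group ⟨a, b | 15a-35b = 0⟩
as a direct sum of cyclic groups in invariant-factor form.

Answer: M ≅ ℤ^1 ⊕ ℤ/5

Derivation:
rank_ℚ(R)=1; free=2−1=1
SNF(R) diag = [5] → torsion [5]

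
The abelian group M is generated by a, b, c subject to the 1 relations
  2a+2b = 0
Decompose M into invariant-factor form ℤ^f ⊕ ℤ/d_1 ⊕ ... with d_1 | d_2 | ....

rank_ℚ(R)=1; free=3−1=2
SNF(R) diag = [2] → torsion [2]

Answer: M ≅ ℤ^2 ⊕ ℤ/2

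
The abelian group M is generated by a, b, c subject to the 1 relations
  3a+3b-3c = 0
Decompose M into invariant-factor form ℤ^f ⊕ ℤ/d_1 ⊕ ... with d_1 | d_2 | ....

Answer: M ≅ ℤ^2 ⊕ ℤ/3

Derivation:
rank_ℚ(R)=1; free=3−1=2
SNF(R) diag = [3] → torsion [3]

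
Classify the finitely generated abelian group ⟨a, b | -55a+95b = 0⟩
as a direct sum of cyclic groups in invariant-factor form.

Answer: M ≅ ℤ^1 ⊕ ℤ/5

Derivation:
rank_ℚ(R)=1; free=2−1=1
SNF(R) diag = [5] → torsion [5]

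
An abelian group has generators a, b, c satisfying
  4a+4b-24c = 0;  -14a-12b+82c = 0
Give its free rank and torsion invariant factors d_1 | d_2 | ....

rank_ℚ(R)=2; free=3−2=1
SNF(R) diag = [2, 4] → torsion [2, 4]

Answer: M ≅ ℤ^1 ⊕ ℤ/2 ⊕ ℤ/4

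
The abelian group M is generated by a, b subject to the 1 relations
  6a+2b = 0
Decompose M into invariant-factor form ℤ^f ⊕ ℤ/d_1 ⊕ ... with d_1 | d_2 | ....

Answer: M ≅ ℤ^1 ⊕ ℤ/2

Derivation:
rank_ℚ(R)=1; free=2−1=1
SNF(R) diag = [2] → torsion [2]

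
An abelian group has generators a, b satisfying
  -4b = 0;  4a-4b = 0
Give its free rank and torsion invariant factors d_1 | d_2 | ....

Answer: M ≅ ℤ/4 ⊕ ℤ/4

Derivation:
rank_ℚ(R)=2; free=2−2=0
SNF(R) diag = [4, 4] → torsion [4, 4]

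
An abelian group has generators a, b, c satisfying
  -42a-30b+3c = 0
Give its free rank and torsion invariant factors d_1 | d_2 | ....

Answer: M ≅ ℤ^2 ⊕ ℤ/3

Derivation:
rank_ℚ(R)=1; free=3−1=2
SNF(R) diag = [3] → torsion [3]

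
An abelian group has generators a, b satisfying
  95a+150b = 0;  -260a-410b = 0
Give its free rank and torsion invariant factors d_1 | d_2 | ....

rank_ℚ(R)=2; free=2−2=0
SNF(R) diag = [5, 10] → torsion [5, 10]

Answer: M ≅ ℤ/5 ⊕ ℤ/10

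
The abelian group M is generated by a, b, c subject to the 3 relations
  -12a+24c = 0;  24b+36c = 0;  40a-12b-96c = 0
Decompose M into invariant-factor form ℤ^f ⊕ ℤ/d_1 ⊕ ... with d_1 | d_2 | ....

Answer: M ≅ ℤ/4 ⊕ ℤ/12 ⊕ ℤ/12

Derivation:
rank_ℚ(R)=3; free=3−3=0
SNF(R) diag = [4, 12, 12] → torsion [4, 12, 12]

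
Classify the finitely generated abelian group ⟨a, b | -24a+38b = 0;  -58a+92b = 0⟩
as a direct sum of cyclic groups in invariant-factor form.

Answer: M ≅ ℤ/2 ⊕ ℤ/2

Derivation:
rank_ℚ(R)=2; free=2−2=0
SNF(R) diag = [2, 2] → torsion [2, 2]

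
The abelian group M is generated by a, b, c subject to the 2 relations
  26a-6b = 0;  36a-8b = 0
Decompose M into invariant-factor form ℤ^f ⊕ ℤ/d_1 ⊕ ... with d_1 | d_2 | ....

Answer: M ≅ ℤ^1 ⊕ ℤ/2 ⊕ ℤ/4

Derivation:
rank_ℚ(R)=2; free=3−2=1
SNF(R) diag = [2, 4] → torsion [2, 4]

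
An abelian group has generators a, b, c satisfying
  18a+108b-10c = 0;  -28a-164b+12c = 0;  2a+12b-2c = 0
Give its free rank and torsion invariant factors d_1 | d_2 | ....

rank_ℚ(R)=3; free=3−3=0
SNF(R) diag = [2, 4, 8] → torsion [2, 4, 8]

Answer: M ≅ ℤ/2 ⊕ ℤ/4 ⊕ ℤ/8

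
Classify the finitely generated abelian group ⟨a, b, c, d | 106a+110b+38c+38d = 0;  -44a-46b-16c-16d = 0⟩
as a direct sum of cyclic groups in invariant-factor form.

Answer: M ≅ ℤ^2 ⊕ ℤ/2 ⊕ ℤ/6

Derivation:
rank_ℚ(R)=2; free=4−2=2
SNF(R) diag = [2, 6] → torsion [2, 6]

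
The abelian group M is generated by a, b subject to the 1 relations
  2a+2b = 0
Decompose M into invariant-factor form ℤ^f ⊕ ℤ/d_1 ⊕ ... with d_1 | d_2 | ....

Answer: M ≅ ℤ^1 ⊕ ℤ/2

Derivation:
rank_ℚ(R)=1; free=2−1=1
SNF(R) diag = [2] → torsion [2]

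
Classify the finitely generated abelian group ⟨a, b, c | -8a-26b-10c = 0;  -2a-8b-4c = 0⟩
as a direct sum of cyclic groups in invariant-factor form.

rank_ℚ(R)=2; free=3−2=1
SNF(R) diag = [2, 6] → torsion [2, 6]

Answer: M ≅ ℤ^1 ⊕ ℤ/2 ⊕ ℤ/6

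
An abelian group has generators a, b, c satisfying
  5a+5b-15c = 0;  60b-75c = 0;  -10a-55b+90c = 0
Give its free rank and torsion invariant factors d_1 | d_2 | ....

rank_ℚ(R)=3; free=3−3=0
SNF(R) diag = [5, 15, 15] → torsion [5, 15, 15]

Answer: M ≅ ℤ/5 ⊕ ℤ/15 ⊕ ℤ/15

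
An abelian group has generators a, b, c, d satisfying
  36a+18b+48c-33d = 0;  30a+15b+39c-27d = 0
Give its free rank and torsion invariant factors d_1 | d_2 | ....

Answer: M ≅ ℤ^2 ⊕ ℤ/3 ⊕ ℤ/3

Derivation:
rank_ℚ(R)=2; free=4−2=2
SNF(R) diag = [3, 3] → torsion [3, 3]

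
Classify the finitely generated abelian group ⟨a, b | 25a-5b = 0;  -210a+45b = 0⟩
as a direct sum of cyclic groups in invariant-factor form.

Answer: M ≅ ℤ/5 ⊕ ℤ/15

Derivation:
rank_ℚ(R)=2; free=2−2=0
SNF(R) diag = [5, 15] → torsion [5, 15]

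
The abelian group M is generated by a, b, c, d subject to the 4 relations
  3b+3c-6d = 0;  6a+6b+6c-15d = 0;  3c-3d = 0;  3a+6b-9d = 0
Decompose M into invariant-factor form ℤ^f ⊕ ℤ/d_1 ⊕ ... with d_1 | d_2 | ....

rank_ℚ(R)=4; free=4−4=0
SNF(R) diag = [3, 3, 3, 3] → torsion [3, 3, 3, 3]

Answer: M ≅ ℤ/3 ⊕ ℤ/3 ⊕ ℤ/3 ⊕ ℤ/3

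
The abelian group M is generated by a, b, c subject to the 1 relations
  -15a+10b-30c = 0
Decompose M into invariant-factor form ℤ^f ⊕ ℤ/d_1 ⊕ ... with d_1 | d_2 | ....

Answer: M ≅ ℤ^2 ⊕ ℤ/5

Derivation:
rank_ℚ(R)=1; free=3−1=2
SNF(R) diag = [5] → torsion [5]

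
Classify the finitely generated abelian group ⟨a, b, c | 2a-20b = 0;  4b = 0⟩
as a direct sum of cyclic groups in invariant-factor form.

rank_ℚ(R)=2; free=3−2=1
SNF(R) diag = [2, 4] → torsion [2, 4]

Answer: M ≅ ℤ^1 ⊕ ℤ/2 ⊕ ℤ/4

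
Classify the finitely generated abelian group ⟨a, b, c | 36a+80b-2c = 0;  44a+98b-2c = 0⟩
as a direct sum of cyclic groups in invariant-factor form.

rank_ℚ(R)=2; free=3−2=1
SNF(R) diag = [2, 2] → torsion [2, 2]

Answer: M ≅ ℤ^1 ⊕ ℤ/2 ⊕ ℤ/2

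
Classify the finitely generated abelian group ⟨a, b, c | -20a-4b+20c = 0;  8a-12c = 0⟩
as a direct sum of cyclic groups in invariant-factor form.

Answer: M ≅ ℤ^1 ⊕ ℤ/4 ⊕ ℤ/4

Derivation:
rank_ℚ(R)=2; free=3−2=1
SNF(R) diag = [4, 4] → torsion [4, 4]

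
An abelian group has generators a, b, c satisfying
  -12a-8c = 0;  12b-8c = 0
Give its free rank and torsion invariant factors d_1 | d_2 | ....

Answer: M ≅ ℤ^1 ⊕ ℤ/4 ⊕ ℤ/12

Derivation:
rank_ℚ(R)=2; free=3−2=1
SNF(R) diag = [4, 12] → torsion [4, 12]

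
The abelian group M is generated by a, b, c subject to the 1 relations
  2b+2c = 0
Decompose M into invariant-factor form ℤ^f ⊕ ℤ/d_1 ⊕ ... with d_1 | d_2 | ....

rank_ℚ(R)=1; free=3−1=2
SNF(R) diag = [2] → torsion [2]

Answer: M ≅ ℤ^2 ⊕ ℤ/2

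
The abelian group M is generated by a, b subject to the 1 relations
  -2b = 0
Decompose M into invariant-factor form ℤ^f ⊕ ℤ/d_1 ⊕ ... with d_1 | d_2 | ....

rank_ℚ(R)=1; free=2−1=1
SNF(R) diag = [2] → torsion [2]

Answer: M ≅ ℤ^1 ⊕ ℤ/2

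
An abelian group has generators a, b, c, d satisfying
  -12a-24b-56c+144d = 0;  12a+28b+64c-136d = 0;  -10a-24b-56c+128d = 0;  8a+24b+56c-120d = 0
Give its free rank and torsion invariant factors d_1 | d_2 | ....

Answer: M ≅ ℤ/2 ⊕ ℤ/4 ⊕ ℤ/8 ⊕ ℤ/8

Derivation:
rank_ℚ(R)=4; free=4−4=0
SNF(R) diag = [2, 4, 8, 8] → torsion [2, 4, 8, 8]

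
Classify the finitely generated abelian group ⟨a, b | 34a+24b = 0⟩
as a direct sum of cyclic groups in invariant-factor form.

rank_ℚ(R)=1; free=2−1=1
SNF(R) diag = [2] → torsion [2]

Answer: M ≅ ℤ^1 ⊕ ℤ/2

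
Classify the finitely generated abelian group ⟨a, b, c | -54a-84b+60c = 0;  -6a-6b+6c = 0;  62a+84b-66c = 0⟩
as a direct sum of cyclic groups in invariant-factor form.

rank_ℚ(R)=3; free=3−3=0
SNF(R) diag = [2, 6, 6] → torsion [2, 6, 6]

Answer: M ≅ ℤ/2 ⊕ ℤ/6 ⊕ ℤ/6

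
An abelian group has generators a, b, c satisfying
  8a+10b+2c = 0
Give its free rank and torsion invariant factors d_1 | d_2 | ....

rank_ℚ(R)=1; free=3−1=2
SNF(R) diag = [2] → torsion [2]

Answer: M ≅ ℤ^2 ⊕ ℤ/2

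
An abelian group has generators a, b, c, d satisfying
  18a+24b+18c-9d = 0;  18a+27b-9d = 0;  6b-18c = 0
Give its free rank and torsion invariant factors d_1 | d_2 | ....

Answer: M ≅ ℤ^1 ⊕ ℤ/3 ⊕ ℤ/9 ⊕ ℤ/18

Derivation:
rank_ℚ(R)=3; free=4−3=1
SNF(R) diag = [3, 9, 18] → torsion [3, 9, 18]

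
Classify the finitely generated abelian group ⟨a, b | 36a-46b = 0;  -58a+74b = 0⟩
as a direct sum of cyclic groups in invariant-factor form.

rank_ℚ(R)=2; free=2−2=0
SNF(R) diag = [2, 2] → torsion [2, 2]

Answer: M ≅ ℤ/2 ⊕ ℤ/2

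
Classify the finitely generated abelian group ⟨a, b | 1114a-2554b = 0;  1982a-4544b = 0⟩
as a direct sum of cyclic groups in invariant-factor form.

Answer: M ≅ ℤ/2 ⊕ ℤ/6

Derivation:
rank_ℚ(R)=2; free=2−2=0
SNF(R) diag = [2, 6] → torsion [2, 6]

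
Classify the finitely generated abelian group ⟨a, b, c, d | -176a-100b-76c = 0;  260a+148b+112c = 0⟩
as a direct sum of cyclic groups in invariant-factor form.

Answer: M ≅ ℤ^2 ⊕ ℤ/4 ⊕ ℤ/12

Derivation:
rank_ℚ(R)=2; free=4−2=2
SNF(R) diag = [4, 12] → torsion [4, 12]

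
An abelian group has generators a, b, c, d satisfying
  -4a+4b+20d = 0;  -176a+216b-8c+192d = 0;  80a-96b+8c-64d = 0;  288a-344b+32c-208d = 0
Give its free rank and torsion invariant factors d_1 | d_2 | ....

rank_ℚ(R)=4; free=4−4=0
SNF(R) diag = [4, 8, 8, 16] → torsion [4, 8, 8, 16]

Answer: M ≅ ℤ/4 ⊕ ℤ/8 ⊕ ℤ/8 ⊕ ℤ/16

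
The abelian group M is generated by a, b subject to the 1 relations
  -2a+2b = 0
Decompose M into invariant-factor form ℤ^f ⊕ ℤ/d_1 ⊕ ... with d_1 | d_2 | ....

rank_ℚ(R)=1; free=2−1=1
SNF(R) diag = [2] → torsion [2]

Answer: M ≅ ℤ^1 ⊕ ℤ/2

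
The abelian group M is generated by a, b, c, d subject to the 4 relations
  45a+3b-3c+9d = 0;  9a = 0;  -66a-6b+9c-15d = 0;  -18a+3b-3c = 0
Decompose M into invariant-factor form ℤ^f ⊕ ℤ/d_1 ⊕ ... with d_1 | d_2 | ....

Answer: M ≅ ℤ/3 ⊕ ℤ/3 ⊕ ℤ/9 ⊕ ℤ/9

Derivation:
rank_ℚ(R)=4; free=4−4=0
SNF(R) diag = [3, 3, 9, 9] → torsion [3, 3, 9, 9]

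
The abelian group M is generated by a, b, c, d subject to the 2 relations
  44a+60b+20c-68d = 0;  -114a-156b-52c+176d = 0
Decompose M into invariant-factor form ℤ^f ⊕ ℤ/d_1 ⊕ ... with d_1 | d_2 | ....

Answer: M ≅ ℤ^2 ⊕ ℤ/2 ⊕ ℤ/4

Derivation:
rank_ℚ(R)=2; free=4−2=2
SNF(R) diag = [2, 4] → torsion [2, 4]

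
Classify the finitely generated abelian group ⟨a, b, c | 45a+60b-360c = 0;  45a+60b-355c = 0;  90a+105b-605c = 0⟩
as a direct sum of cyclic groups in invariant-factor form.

rank_ℚ(R)=3; free=3−3=0
SNF(R) diag = [5, 15, 45] → torsion [5, 15, 45]

Answer: M ≅ ℤ/5 ⊕ ℤ/15 ⊕ ℤ/45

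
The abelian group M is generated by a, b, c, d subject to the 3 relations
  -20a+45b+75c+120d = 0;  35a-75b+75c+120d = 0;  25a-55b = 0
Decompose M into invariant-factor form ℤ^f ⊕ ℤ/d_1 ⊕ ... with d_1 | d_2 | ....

rank_ℚ(R)=3; free=4−3=1
SNF(R) diag = [5, 5, 15] → torsion [5, 5, 15]

Answer: M ≅ ℤ^1 ⊕ ℤ/5 ⊕ ℤ/5 ⊕ ℤ/15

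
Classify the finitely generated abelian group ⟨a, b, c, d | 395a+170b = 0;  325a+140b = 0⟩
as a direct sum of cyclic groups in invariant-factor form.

Answer: M ≅ ℤ^2 ⊕ ℤ/5 ⊕ ℤ/10

Derivation:
rank_ℚ(R)=2; free=4−2=2
SNF(R) diag = [5, 10] → torsion [5, 10]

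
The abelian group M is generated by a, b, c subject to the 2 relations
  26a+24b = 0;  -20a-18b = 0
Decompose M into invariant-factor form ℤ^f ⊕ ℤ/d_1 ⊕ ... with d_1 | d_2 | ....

Answer: M ≅ ℤ^1 ⊕ ℤ/2 ⊕ ℤ/6

Derivation:
rank_ℚ(R)=2; free=3−2=1
SNF(R) diag = [2, 6] → torsion [2, 6]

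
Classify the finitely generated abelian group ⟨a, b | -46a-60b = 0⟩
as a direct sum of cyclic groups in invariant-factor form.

rank_ℚ(R)=1; free=2−1=1
SNF(R) diag = [2] → torsion [2]

Answer: M ≅ ℤ^1 ⊕ ℤ/2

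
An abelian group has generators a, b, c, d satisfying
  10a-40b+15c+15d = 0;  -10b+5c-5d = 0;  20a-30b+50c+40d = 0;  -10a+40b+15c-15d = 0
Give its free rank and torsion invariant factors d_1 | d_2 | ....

rank_ℚ(R)=4; free=4−4=0
SNF(R) diag = [5, 10, 30, 30] → torsion [5, 10, 30, 30]

Answer: M ≅ ℤ/5 ⊕ ℤ/10 ⊕ ℤ/30 ⊕ ℤ/30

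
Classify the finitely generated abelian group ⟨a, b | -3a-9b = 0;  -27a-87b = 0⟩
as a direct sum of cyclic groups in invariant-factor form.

rank_ℚ(R)=2; free=2−2=0
SNF(R) diag = [3, 6] → torsion [3, 6]

Answer: M ≅ ℤ/3 ⊕ ℤ/6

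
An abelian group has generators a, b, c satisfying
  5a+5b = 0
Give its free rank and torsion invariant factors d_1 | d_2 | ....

rank_ℚ(R)=1; free=3−1=2
SNF(R) diag = [5] → torsion [5]

Answer: M ≅ ℤ^2 ⊕ ℤ/5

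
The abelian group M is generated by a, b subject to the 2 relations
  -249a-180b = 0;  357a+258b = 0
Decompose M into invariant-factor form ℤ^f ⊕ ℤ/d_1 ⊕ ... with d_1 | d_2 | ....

rank_ℚ(R)=2; free=2−2=0
SNF(R) diag = [3, 6] → torsion [3, 6]

Answer: M ≅ ℤ/3 ⊕ ℤ/6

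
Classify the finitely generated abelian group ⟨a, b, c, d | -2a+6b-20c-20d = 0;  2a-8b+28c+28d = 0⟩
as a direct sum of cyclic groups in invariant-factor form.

rank_ℚ(R)=2; free=4−2=2
SNF(R) diag = [2, 2] → torsion [2, 2]

Answer: M ≅ ℤ^2 ⊕ ℤ/2 ⊕ ℤ/2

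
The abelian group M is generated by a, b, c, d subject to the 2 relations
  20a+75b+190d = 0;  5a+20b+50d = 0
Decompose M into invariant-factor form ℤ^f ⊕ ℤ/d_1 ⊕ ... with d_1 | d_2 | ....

rank_ℚ(R)=2; free=4−2=2
SNF(R) diag = [5, 5] → torsion [5, 5]

Answer: M ≅ ℤ^2 ⊕ ℤ/5 ⊕ ℤ/5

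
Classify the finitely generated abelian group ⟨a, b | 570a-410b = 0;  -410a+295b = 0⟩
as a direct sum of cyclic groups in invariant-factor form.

Answer: M ≅ ℤ/5 ⊕ ℤ/10

Derivation:
rank_ℚ(R)=2; free=2−2=0
SNF(R) diag = [5, 10] → torsion [5, 10]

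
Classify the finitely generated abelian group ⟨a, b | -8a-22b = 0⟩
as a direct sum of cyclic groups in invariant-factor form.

Answer: M ≅ ℤ^1 ⊕ ℤ/2

Derivation:
rank_ℚ(R)=1; free=2−1=1
SNF(R) diag = [2] → torsion [2]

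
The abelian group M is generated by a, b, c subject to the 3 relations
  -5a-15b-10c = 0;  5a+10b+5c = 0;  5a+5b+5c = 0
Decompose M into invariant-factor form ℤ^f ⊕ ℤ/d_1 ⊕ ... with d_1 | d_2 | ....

Answer: M ≅ ℤ/5 ⊕ ℤ/5 ⊕ ℤ/5

Derivation:
rank_ℚ(R)=3; free=3−3=0
SNF(R) diag = [5, 5, 5] → torsion [5, 5, 5]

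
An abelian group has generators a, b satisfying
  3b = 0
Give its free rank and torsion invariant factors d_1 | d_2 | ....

Answer: M ≅ ℤ^1 ⊕ ℤ/3

Derivation:
rank_ℚ(R)=1; free=2−1=1
SNF(R) diag = [3] → torsion [3]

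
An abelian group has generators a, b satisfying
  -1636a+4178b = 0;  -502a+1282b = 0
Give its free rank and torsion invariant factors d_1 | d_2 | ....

rank_ℚ(R)=2; free=2−2=0
SNF(R) diag = [2, 2] → torsion [2, 2]

Answer: M ≅ ℤ/2 ⊕ ℤ/2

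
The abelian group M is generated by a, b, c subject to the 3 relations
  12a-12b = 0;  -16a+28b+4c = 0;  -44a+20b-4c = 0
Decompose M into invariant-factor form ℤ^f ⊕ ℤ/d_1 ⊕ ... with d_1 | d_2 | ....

Answer: M ≅ ℤ/4 ⊕ ℤ/12 ⊕ ℤ/12

Derivation:
rank_ℚ(R)=3; free=3−3=0
SNF(R) diag = [4, 12, 12] → torsion [4, 12, 12]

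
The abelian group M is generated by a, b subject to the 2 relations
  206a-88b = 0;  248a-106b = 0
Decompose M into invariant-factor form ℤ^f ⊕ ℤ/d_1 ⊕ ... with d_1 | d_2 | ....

rank_ℚ(R)=2; free=2−2=0
SNF(R) diag = [2, 6] → torsion [2, 6]

Answer: M ≅ ℤ/2 ⊕ ℤ/6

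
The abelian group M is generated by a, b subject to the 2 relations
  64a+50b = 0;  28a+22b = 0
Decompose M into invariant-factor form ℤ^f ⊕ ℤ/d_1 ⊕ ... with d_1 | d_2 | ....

rank_ℚ(R)=2; free=2−2=0
SNF(R) diag = [2, 4] → torsion [2, 4]

Answer: M ≅ ℤ/2 ⊕ ℤ/4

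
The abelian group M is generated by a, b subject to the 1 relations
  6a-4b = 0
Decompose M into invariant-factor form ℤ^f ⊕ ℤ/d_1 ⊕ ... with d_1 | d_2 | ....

Answer: M ≅ ℤ^1 ⊕ ℤ/2

Derivation:
rank_ℚ(R)=1; free=2−1=1
SNF(R) diag = [2] → torsion [2]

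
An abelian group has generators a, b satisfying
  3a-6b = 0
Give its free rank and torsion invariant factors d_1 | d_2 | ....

rank_ℚ(R)=1; free=2−1=1
SNF(R) diag = [3] → torsion [3]

Answer: M ≅ ℤ^1 ⊕ ℤ/3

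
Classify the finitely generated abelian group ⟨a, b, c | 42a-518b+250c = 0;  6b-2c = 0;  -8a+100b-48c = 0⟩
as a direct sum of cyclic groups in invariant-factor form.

Answer: M ≅ ℤ/2 ⊕ ℤ/2 ⊕ ℤ/4

Derivation:
rank_ℚ(R)=3; free=3−3=0
SNF(R) diag = [2, 2, 4] → torsion [2, 2, 4]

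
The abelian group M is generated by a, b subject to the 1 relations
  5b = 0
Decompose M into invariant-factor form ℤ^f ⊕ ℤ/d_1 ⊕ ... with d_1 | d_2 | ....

rank_ℚ(R)=1; free=2−1=1
SNF(R) diag = [5] → torsion [5]

Answer: M ≅ ℤ^1 ⊕ ℤ/5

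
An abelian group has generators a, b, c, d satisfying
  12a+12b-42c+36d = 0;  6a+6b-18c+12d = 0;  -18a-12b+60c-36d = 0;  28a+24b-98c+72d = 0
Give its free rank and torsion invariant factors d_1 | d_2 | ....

rank_ℚ(R)=4; free=4−4=0
SNF(R) diag = [2, 6, 6, 12] → torsion [2, 6, 6, 12]

Answer: M ≅ ℤ/2 ⊕ ℤ/6 ⊕ ℤ/6 ⊕ ℤ/12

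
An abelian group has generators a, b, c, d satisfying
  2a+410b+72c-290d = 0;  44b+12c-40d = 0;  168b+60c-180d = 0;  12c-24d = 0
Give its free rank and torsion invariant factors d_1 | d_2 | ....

Answer: M ≅ ℤ/2 ⊕ ℤ/4 ⊕ ℤ/12 ⊕ ℤ/12

Derivation:
rank_ℚ(R)=4; free=4−4=0
SNF(R) diag = [2, 4, 12, 12] → torsion [2, 4, 12, 12]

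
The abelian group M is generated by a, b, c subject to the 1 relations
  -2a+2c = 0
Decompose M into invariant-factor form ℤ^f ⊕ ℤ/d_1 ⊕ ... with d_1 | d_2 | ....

rank_ℚ(R)=1; free=3−1=2
SNF(R) diag = [2] → torsion [2]

Answer: M ≅ ℤ^2 ⊕ ℤ/2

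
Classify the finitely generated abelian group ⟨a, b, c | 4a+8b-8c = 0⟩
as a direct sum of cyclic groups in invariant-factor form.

rank_ℚ(R)=1; free=3−1=2
SNF(R) diag = [4] → torsion [4]

Answer: M ≅ ℤ^2 ⊕ ℤ/4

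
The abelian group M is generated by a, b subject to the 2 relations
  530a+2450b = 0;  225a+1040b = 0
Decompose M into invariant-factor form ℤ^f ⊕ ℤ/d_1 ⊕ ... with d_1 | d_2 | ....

Answer: M ≅ ℤ/5 ⊕ ℤ/10

Derivation:
rank_ℚ(R)=2; free=2−2=0
SNF(R) diag = [5, 10] → torsion [5, 10]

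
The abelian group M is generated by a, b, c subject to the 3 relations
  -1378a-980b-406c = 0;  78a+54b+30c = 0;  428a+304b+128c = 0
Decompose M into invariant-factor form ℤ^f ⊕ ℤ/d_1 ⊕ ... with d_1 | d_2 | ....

Answer: M ≅ ℤ/2 ⊕ ℤ/6 ⊕ ℤ/12

Derivation:
rank_ℚ(R)=3; free=3−3=0
SNF(R) diag = [2, 6, 12] → torsion [2, 6, 12]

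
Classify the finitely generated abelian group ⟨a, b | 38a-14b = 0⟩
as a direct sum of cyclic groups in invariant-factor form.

rank_ℚ(R)=1; free=2−1=1
SNF(R) diag = [2] → torsion [2]

Answer: M ≅ ℤ^1 ⊕ ℤ/2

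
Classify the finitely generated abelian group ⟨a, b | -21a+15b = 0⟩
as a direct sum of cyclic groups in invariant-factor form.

Answer: M ≅ ℤ^1 ⊕ ℤ/3

Derivation:
rank_ℚ(R)=1; free=2−1=1
SNF(R) diag = [3] → torsion [3]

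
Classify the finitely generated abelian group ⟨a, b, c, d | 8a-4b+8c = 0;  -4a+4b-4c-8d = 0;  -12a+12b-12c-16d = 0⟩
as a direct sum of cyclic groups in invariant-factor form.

Answer: M ≅ ℤ^1 ⊕ ℤ/4 ⊕ ℤ/4 ⊕ ℤ/8

Derivation:
rank_ℚ(R)=3; free=4−3=1
SNF(R) diag = [4, 4, 8] → torsion [4, 4, 8]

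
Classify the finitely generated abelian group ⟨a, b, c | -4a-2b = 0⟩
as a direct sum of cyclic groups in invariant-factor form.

Answer: M ≅ ℤ^2 ⊕ ℤ/2

Derivation:
rank_ℚ(R)=1; free=3−1=2
SNF(R) diag = [2] → torsion [2]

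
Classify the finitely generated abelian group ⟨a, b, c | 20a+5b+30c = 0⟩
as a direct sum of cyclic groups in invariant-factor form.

Answer: M ≅ ℤ^2 ⊕ ℤ/5

Derivation:
rank_ℚ(R)=1; free=3−1=2
SNF(R) diag = [5] → torsion [5]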